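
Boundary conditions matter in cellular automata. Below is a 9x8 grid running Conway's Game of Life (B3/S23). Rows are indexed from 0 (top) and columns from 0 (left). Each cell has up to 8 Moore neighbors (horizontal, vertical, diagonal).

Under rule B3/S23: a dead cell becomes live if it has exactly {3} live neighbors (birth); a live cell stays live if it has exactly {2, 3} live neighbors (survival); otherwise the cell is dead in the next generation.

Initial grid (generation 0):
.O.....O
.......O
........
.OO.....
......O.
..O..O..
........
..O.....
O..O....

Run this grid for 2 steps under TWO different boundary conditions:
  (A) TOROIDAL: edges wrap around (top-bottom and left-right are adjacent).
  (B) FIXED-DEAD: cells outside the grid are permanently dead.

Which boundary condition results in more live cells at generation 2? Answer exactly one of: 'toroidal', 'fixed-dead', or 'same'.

Answer: toroidal

Derivation:
Under TOROIDAL boundary, generation 2:
.......O
........
........
........
........
........
........
.O......
OO......
Population = 4

Under FIXED-DEAD boundary, generation 2:
........
........
........
........
........
........
........
........
........
Population = 0

Comparison: toroidal=4, fixed-dead=0 -> toroidal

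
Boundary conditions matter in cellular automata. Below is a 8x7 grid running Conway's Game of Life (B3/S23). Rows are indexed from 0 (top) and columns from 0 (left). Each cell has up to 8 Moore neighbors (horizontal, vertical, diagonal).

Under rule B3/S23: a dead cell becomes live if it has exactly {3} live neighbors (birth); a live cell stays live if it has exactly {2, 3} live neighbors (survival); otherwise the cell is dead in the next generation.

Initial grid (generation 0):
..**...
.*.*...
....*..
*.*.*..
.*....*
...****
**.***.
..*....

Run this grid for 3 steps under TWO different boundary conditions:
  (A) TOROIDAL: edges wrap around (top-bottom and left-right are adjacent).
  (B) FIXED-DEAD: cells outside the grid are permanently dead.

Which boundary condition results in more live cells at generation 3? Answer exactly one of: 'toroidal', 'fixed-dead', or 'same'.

Answer: fixed-dead

Derivation:
Under TOROIDAL boundary, generation 3:
*...*..
**..**.
****...
..**...
...*..*
****...
*.*....
*......
Population = 21

Under FIXED-DEAD boundary, generation 3:
..***..
.*..**.
****.*.
..**...
...*...
...*...
.******
..***..
Population = 24

Comparison: toroidal=21, fixed-dead=24 -> fixed-dead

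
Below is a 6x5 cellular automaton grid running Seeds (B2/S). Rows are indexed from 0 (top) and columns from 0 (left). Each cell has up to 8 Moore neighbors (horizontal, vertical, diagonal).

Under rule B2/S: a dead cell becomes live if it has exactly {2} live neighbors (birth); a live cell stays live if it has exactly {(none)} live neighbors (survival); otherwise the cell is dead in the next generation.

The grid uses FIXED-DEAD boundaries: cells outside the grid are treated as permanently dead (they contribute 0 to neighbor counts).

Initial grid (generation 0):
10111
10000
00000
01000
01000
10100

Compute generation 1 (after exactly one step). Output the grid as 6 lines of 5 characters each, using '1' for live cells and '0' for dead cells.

Simulating step by step:
Generation 0 (given above): 9 live cells
Generation 1: 6 live cells
(generation 1 grid is the final answer)

Answer: 00000
00101
11000
10100
00000
00000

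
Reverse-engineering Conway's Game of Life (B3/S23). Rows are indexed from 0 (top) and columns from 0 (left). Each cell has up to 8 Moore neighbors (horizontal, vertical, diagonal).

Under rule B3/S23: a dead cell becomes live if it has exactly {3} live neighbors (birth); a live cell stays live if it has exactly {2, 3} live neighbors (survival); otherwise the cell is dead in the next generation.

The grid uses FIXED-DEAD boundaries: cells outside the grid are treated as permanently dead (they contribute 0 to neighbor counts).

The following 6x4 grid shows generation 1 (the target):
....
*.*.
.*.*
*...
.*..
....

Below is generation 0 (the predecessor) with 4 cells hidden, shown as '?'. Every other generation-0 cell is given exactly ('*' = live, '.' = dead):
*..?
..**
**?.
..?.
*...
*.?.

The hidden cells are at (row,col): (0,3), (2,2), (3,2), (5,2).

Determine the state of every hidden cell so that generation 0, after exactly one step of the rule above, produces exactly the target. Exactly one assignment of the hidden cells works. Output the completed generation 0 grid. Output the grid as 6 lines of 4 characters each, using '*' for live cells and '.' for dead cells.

Answer: *...
..**
**..
..*.
*...
*...

Derivation:
Hidden generation-0 cells (in order): (0,3), (2,2), (3,2), (5,2).
A hidden cell only influences target cells in its own 3x3 neighborhood. Try each of the 2^4 = 16 assignments, step the completed generation 0 forward once under B3/S23, and compare with the target:
  (0,3)=. (2,2)=. (3,2)=. (5,2)=. -> step gives (2,2)='*' but target has '.' -> reject
  (0,3)=. (2,2)=. (3,2)=. (5,2)=* -> step gives (2,2)='*' but target has '.' -> reject
  (0,3)=. (2,2)=. (3,2)=* (5,2)=. -> step reproduces the target at every cell -> ACCEPT
  (0,3)=. (2,2)=. (3,2)=* (5,2)=* -> step gives (4,1)='.' but target has '*' -> reject
  (0,3)=. (2,2)=* (3,2)=. (5,2)=. -> step gives (1,3)='*' but target has '.' -> reject
  (0,3)=. (2,2)=* (3,2)=. (5,2)=* -> step gives (1,3)='*' but target has '.' -> reject
  (0,3)=. (2,2)=* (3,2)=* (5,2)=. -> step gives (1,3)='*' but target has '.' -> reject
  (0,3)=. (2,2)=* (3,2)=* (5,2)=* -> step gives (1,3)='*' but target has '.' -> reject
  (0,3)=* (2,2)=. (3,2)=. (5,2)=. -> step gives (0,2)='*' but target has '.' -> reject
  (0,3)=* (2,2)=. (3,2)=. (5,2)=* -> step gives (0,2)='*' but target has '.' -> reject
  (0,3)=* (2,2)=. (3,2)=* (5,2)=. -> step gives (0,2)='*' but target has '.' -> reject
  (0,3)=* (2,2)=. (3,2)=* (5,2)=* -> step gives (0,2)='*' but target has '.' -> reject
  (0,3)=* (2,2)=* (3,2)=. (5,2)=. -> step gives (0,2)='*' but target has '.' -> reject
  (0,3)=* (2,2)=* (3,2)=. (5,2)=* -> step gives (0,2)='*' but target has '.' -> reject
  (0,3)=* (2,2)=* (3,2)=* (5,2)=. -> step gives (0,2)='*' but target has '.' -> reject
  (0,3)=* (2,2)=* (3,2)=* (5,2)=* -> step gives (0,2)='*' but target has '.' -> reject
Unique solution: (0,3)=dead, (2,2)=dead, (3,2)=live, (5,2)=dead.
Check: live-neighbor counts of every cell in the completed generation 0:
0222
3421
1343
3411
1311
1200
Applying B3/S23 to generation 0 with these counts gives:
....
*.*.
.*.*
*...
.*..
....
which matches the target exactly.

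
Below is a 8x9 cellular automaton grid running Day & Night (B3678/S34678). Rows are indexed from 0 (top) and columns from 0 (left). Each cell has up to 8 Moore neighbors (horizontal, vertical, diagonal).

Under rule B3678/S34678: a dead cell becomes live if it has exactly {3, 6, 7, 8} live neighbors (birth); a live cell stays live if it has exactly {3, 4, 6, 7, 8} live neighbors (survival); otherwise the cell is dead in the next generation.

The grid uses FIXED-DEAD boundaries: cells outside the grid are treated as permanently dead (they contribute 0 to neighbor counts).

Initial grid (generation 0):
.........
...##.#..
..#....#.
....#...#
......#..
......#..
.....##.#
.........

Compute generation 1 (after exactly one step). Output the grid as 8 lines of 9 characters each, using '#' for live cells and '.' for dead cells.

Simulating step by step:
Generation 0 (given above): 12 live cells
Generation 1: 7 live cells
(generation 1 grid is the final answer)

Answer: .........
.........
....##...
.......#.
.....#.#.
......#..
.......#.
.........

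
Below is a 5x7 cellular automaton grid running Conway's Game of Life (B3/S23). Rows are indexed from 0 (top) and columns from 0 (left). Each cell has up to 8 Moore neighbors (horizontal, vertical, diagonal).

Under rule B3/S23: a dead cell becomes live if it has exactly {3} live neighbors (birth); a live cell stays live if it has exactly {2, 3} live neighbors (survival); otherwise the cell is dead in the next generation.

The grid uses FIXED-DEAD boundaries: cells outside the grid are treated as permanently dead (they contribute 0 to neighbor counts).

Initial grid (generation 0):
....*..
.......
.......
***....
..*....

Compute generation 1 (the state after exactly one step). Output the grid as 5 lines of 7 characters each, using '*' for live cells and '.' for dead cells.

Answer: .......
.......
.*.....
.**....
..*....

Derivation:
Simulating step by step:
Generation 0 (given above): 5 live cells
Generation 1: 4 live cells
(generation 1 grid is the final answer)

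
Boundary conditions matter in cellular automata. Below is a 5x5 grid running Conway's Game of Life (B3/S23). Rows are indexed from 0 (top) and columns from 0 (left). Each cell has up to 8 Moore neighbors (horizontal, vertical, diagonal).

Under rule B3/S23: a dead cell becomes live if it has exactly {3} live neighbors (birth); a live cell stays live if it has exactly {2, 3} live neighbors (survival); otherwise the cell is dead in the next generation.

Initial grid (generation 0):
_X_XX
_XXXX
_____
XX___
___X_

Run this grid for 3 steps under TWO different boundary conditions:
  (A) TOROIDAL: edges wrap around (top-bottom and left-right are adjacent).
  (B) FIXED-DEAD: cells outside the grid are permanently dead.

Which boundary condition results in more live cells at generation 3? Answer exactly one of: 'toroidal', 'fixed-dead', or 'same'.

Under TOROIDAL boundary, generation 3:
_X___
_XX__
XX___
XXX__
_XX__
Population = 10

Under FIXED-DEAD boundary, generation 3:
_XXX_
_XXX_
_XXX_
_____
_____
Population = 9

Comparison: toroidal=10, fixed-dead=9 -> toroidal

Answer: toroidal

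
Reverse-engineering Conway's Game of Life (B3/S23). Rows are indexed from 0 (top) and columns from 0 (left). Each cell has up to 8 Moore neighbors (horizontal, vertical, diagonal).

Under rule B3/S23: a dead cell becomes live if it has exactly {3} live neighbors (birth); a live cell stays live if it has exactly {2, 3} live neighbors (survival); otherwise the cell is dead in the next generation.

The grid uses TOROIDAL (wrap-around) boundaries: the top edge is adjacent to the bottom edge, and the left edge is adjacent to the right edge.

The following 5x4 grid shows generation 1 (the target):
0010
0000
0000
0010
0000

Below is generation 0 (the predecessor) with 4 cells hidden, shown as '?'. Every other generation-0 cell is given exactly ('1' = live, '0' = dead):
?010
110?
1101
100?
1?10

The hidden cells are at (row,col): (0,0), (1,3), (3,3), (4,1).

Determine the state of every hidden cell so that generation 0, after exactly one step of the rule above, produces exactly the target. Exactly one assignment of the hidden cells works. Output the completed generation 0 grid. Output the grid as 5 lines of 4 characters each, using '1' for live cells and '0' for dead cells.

Hidden generation-0 cells (in order): (0,0), (1,3), (3,3), (4,1).
A hidden cell only influences target cells in its own 3x3 neighborhood. Try each of the 2^4 = 16 assignments, step the completed generation 0 forward once under B3/S23, and compare with the target:
  (0,0)=0 (1,3)=0 (3,3)=0 (4,1)=0 -> step gives (0,0)='1' but target has '0' -> reject
  (0,0)=0 (1,3)=0 (3,3)=0 (4,1)=1 -> step gives (2,2)='1' but target has '0' -> reject
  (0,0)=0 (1,3)=0 (3,3)=1 (4,1)=0 -> step gives (0,0)='1' but target has '0' -> reject
  (0,0)=0 (1,3)=0 (3,3)=1 (4,1)=1 -> step gives (3,2)='0' but target has '1' -> reject
  (0,0)=0 (1,3)=1 (3,3)=0 (4,1)=0 -> step reproduces the target at every cell -> ACCEPT
  (0,0)=0 (1,3)=1 (3,3)=0 (4,1)=1 -> step gives (0,2)='0' but target has '1' -> reject
  (0,0)=0 (1,3)=1 (3,3)=1 (4,1)=0 -> step gives (3,2)='0' but target has '1' -> reject
  (0,0)=0 (1,3)=1 (3,3)=1 (4,1)=1 -> step gives (0,2)='0' but target has '1' -> reject
  (0,0)=1 (1,3)=0 (3,3)=0 (4,1)=0 -> step gives (0,0)='1' but target has '0' -> reject
  (0,0)=1 (1,3)=0 (3,3)=0 (4,1)=1 -> step gives (2,2)='1' but target has '0' -> reject
  (0,0)=1 (1,3)=0 (3,3)=1 (4,1)=0 -> step gives (0,0)='1' but target has '0' -> reject
  (0,0)=1 (1,3)=0 (3,3)=1 (4,1)=1 -> step gives (3,2)='0' but target has '1' -> reject
  (0,0)=1 (1,3)=1 (3,3)=0 (4,1)=0 -> step gives (4,0)='1' but target has '0' -> reject
  (0,0)=1 (1,3)=1 (3,3)=0 (4,1)=1 -> step gives (0,2)='0' but target has '1' -> reject
  (0,0)=1 (1,3)=1 (3,3)=1 (4,1)=0 -> step gives (3,2)='0' but target has '1' -> reject
  (0,0)=1 (1,3)=1 (3,3)=1 (4,1)=1 -> step gives (0,2)='0' but target has '1' -> reject
Unique solution: (0,0)=dead, (1,3)=live, (3,3)=dead, (4,1)=dead.
Check: live-neighbor counts of every cell in the completed generation 0:
4535
5454
6444
4535
1414
Applying B3/S23 to generation 0 with these counts gives:
0010
0000
0000
0010
0000
which matches the target exactly.

Answer: 0010
1101
1101
1000
1010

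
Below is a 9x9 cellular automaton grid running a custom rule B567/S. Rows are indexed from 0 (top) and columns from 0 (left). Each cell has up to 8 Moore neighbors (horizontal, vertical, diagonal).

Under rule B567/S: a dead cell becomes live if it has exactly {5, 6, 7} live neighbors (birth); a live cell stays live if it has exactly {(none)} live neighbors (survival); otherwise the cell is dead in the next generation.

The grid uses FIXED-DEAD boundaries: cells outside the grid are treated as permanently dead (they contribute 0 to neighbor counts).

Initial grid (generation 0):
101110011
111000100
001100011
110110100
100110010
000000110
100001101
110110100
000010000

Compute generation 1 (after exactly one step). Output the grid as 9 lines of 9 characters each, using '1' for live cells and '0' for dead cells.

Simulating step by step:
Generation 0 (given above): 35 live cells
Generation 1: 7 live cells
(generation 1 grid is the final answer)

Answer: 010000000
000100010
010000000
001000000
000000000
000000000
000000010
000001000
000000000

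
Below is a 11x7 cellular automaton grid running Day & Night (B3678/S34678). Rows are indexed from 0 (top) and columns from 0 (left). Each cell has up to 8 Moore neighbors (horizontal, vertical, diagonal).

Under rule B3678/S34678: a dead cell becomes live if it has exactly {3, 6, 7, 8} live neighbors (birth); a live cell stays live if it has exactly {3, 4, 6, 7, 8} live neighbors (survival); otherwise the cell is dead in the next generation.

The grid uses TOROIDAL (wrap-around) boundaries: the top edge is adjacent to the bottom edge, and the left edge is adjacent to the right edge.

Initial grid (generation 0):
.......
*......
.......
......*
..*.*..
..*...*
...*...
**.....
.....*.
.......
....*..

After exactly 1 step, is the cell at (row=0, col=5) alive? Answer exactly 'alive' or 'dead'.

Simulating step by step:
Generation 0 (given above): 11 live cells
Generation 1: 5 live cells
.......
.......
.......
.......
...*.*.
.......
***....
.......
.......
.......
.......

Cell (0,5) at generation 1: 0 -> dead

Answer: dead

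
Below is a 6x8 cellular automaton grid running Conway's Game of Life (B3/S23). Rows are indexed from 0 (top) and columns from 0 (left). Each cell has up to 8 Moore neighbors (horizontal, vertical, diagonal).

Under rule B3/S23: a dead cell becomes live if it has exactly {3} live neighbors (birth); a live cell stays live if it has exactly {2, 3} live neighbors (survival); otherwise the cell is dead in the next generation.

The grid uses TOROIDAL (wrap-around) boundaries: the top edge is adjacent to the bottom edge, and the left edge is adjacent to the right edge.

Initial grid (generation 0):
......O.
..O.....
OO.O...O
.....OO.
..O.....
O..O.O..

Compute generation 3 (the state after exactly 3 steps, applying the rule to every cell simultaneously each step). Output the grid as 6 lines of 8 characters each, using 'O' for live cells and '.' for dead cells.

Answer: .O......
.OO.....
...O....
.OOOO...
.OO.OOO.
.....OOO

Derivation:
Simulating step by step:
Generation 0 (given above): 12 live cells
Generation 1: 17 live cells
........
OOO....O
OOO...OO
OOO...OO
....OOO.
........
Generation 2: 12 live cells
OO......
..O...O.
...O....
..OO....
OO...OO.
.....O..
Generation 3: 16 live cells
(generation 3 grid is the final answer)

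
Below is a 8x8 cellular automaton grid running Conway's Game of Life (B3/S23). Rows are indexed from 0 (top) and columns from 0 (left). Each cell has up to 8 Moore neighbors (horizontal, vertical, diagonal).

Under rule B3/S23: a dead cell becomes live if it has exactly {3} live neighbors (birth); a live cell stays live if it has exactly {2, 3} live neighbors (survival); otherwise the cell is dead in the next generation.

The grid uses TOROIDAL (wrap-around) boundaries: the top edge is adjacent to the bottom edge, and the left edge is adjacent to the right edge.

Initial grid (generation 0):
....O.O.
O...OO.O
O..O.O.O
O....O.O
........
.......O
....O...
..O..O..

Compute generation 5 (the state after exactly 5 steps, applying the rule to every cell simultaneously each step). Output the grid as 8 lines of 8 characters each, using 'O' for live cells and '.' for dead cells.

Simulating step by step:
Generation 0 (given above): 17 live cells
Generation 1: 17 live cells
...OO.OO
O..O....
.O...O..
O...O..O
O.....OO
........
........
...OOO..
Generation 2: 21 live cells
..O...OO
O.OO.OOO
.O..O..O
.O...O..
O.....O.
.......O
....O...
...O.OO.
Generation 3: 27 live cells
OOO.....
..OOOO..
.O.OO..O
.O...OOO
O.....OO
.......O
....OOO.
...OOOOO
Generation 4: 18 live cells
OO.....O
.....O..
.O.....O
.OO.OO..
.....O..
O.......
...O....
OOOO...O
Generation 5: 24 live cells
(generation 5 grid is the final answer)

Answer: ......OO
.O....OO
OOO.OOO.
OOO.OOO.
.O..OO..
........
...O...O
...O...O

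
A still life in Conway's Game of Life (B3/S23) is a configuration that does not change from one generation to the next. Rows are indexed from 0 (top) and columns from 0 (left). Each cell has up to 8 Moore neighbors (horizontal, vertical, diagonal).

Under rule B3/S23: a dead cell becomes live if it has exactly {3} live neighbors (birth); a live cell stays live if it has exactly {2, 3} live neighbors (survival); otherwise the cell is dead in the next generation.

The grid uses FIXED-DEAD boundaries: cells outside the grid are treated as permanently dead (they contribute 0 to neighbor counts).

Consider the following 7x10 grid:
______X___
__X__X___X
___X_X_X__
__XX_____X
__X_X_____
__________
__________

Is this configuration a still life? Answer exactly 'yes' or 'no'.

Answer: no

Derivation:
Compute generation 1 and compare to generation 0 (given above):
Generation 1:
__________
____XX____
___X__X_X_
__X_______
__X_______
__________
__________
Cell (0,6) differs: gen0=1 vs gen1=0 -> NOT a still life.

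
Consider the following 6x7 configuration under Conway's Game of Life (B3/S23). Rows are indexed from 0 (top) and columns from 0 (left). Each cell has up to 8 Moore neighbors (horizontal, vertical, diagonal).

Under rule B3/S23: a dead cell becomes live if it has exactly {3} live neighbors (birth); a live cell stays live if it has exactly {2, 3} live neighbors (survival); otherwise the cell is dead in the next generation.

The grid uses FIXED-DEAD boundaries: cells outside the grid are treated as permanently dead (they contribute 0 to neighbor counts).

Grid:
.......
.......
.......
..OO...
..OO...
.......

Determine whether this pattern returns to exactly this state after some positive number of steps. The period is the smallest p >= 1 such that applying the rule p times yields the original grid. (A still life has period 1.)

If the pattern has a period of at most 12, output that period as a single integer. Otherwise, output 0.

Simulating and comparing each generation to the original:
Gen 0 (original, given above): 4 live cells
Gen 1: 4 live cells, MATCHES original -> period = 1

Answer: 1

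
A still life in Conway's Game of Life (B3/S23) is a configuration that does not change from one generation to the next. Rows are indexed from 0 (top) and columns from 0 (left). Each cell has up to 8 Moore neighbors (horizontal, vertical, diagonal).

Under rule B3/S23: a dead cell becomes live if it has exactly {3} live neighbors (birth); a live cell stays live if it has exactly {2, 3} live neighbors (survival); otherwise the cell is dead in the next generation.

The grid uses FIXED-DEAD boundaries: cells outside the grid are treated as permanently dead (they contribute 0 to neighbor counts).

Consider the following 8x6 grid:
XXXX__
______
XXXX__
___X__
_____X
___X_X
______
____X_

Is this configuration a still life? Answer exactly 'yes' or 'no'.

Answer: no

Derivation:
Compute generation 1 and compare to generation 0 (given above):
Generation 1:
_XX___
______
_XXX__
_X_XX_
______
____X_
____X_
______
Cell (0,0) differs: gen0=1 vs gen1=0 -> NOT a still life.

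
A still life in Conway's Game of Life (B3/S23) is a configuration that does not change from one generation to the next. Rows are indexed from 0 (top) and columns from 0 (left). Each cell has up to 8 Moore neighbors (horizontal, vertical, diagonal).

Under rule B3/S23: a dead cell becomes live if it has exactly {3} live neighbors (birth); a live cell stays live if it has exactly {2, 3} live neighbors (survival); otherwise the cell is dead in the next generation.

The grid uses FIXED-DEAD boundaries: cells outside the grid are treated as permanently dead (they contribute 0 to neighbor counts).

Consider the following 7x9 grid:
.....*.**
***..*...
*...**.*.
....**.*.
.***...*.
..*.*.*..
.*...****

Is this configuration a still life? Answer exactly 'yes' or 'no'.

Answer: no

Derivation:
Compute generation 1 and compare to generation 0 (given above):
Generation 1:
.*....*..
**...*.**
*..*.....
.**..*.**
.**....*.
....*...*
.....***.
Cell (0,1) differs: gen0=0 vs gen1=1 -> NOT a still life.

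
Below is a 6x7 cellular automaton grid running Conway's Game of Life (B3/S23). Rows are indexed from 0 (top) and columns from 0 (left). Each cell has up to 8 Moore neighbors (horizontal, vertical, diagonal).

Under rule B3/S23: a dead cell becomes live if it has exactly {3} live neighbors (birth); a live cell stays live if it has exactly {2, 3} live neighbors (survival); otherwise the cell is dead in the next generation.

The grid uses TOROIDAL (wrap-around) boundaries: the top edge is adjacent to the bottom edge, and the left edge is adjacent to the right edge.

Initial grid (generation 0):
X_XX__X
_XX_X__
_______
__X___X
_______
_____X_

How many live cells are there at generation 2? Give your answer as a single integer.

Simulating step by step:
Generation 0 (given above): 10 live cells
Generation 1: 13 live cells
X_XXXXX
XXX____
_XXX___
_______
_______
______X
Generation 2: 12 live cells
__XXXX_
_____X_
X__X___
__X____
_______
X__XX_X
Population at generation 2: 12

Answer: 12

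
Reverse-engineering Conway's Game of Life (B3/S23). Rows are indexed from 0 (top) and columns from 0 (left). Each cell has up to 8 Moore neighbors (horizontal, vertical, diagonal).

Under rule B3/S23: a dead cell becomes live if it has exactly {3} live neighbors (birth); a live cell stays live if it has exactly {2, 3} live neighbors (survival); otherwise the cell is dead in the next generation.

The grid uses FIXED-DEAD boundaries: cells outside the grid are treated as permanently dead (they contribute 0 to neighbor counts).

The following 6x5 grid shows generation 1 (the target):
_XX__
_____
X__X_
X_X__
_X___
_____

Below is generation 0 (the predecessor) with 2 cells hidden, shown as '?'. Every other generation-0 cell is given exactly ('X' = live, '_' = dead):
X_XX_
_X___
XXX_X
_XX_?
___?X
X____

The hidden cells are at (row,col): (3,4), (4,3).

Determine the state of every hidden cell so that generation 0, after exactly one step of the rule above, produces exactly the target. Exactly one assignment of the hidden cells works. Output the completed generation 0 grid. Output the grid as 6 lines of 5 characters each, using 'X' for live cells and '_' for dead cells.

Hidden generation-0 cells (in order): (3,4), (4,3).
A hidden cell only influences target cells in its own 3x3 neighborhood. Try each of the 2^2 = 4 assignments, step the completed generation 0 forward once under B3/S23, and compare with the target:
  (3,4)=_ (4,3)=_ -> step reproduces the target at every cell -> ACCEPT
  (3,4)=_ (4,3)=X -> step gives (3,2)='_' but target has 'X' -> reject
  (3,4)=X (4,3)=_ -> step gives (2,3)='_' but target has 'X' -> reject
  (3,4)=X (4,3)=X -> step gives (2,3)='_' but target has 'X' -> reject
Unique solution: (3,4)=dead, (4,3)=dead.
Check: live-neighbor counts of every cell in the completed generation 0:
13211
45542
35430
34342
23220
01011
Applying B3/S23 to generation 0 with these counts gives:
_XX__
_____
X__X_
X_X__
_X___
_____
which matches the target exactly.

Answer: X_XX_
_X___
XXX_X
_XX__
____X
X____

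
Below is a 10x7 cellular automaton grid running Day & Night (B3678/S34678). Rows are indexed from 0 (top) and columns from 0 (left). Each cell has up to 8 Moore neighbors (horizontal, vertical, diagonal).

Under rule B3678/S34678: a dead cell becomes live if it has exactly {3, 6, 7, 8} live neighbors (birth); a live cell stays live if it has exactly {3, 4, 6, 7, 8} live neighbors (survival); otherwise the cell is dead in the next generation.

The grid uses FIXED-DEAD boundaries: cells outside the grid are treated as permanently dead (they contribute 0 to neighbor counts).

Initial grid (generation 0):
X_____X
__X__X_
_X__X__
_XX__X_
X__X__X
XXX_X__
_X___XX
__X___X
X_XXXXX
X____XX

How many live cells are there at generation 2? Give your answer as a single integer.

Answer: 29

Derivation:
Simulating step by step:
Generation 0 (given above): 30 live cells
Generation 1: 33 live cells
_______
_X_____
_X_X_X_
XXXXX__
XX_XXX_
XXXX__X
XX_X_X_
__X__XX
___XX_X
_X_X_XX
Generation 2: 29 live cells
_______
__X____
_XXX___
X_X_X__
_XXX_X_
_XXXX__
X_XX_X_
_XX__XX
___XXXX
__X__X_
Population at generation 2: 29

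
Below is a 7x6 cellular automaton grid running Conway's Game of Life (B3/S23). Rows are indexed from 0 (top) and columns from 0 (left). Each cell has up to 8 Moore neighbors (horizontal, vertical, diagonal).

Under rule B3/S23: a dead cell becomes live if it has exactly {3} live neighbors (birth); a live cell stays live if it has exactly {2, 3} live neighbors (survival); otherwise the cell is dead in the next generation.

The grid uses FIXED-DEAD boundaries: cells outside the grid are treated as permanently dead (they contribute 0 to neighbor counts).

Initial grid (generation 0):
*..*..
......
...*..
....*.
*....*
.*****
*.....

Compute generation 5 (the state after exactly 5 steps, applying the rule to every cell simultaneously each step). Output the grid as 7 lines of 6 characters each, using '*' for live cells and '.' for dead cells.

Simulating step by step:
Generation 0 (given above): 12 live cells
Generation 1: 14 live cells
......
......
......
....*.
.**..*
******
.****.
Generation 2: 6 live cells
......
......
......
......
*....*
*....*
*....*
Generation 3: 4 live cells
......
......
......
......
......
**..**
......
Generation 4: 0 live cells
......
......
......
......
......
......
......
Generation 5: 0 live cells
(generation 5 grid is the final answer)

Answer: ......
......
......
......
......
......
......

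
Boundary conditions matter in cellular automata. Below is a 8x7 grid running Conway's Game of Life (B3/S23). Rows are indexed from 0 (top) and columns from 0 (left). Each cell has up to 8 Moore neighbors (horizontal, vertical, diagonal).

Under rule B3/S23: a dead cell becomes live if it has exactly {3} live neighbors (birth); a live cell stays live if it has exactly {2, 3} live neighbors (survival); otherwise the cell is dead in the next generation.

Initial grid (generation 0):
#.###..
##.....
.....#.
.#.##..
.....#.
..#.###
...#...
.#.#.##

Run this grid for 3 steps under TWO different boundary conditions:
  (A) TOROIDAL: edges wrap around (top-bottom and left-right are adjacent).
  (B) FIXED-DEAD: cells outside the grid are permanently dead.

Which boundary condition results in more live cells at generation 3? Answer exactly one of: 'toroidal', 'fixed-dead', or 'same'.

Under TOROIDAL boundary, generation 3:
###...#
.......
#......
#....##
..#....
#...###
.......
#..##..
Population = 16

Under FIXED-DEAD boundary, generation 3:
.......
.......
...###.
.....#.
..#...#
..#####
..#..#.
.......
Population = 13

Comparison: toroidal=16, fixed-dead=13 -> toroidal

Answer: toroidal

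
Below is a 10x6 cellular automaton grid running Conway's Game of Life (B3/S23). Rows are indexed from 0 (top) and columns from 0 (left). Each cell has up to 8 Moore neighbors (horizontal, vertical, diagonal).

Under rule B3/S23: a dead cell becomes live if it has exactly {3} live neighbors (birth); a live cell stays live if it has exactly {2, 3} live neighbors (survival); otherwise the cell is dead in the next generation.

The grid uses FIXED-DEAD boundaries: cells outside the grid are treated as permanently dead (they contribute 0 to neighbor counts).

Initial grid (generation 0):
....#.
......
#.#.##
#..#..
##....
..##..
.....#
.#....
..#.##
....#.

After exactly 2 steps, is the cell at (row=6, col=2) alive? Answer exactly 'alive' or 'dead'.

Simulating step by step:
Generation 0 (given above): 17 live cells
Generation 1: 24 live cells
......
...###
.#.##.
#.###.
##.#..
.##...
..#...
....##
...###
...###
Generation 2: 16 live cells
....#.
..##.#
.#....
#.....
#...#.
#..#..
.###..
.....#
......
...#.#

Cell (6,2) at generation 2: 1 -> alive

Answer: alive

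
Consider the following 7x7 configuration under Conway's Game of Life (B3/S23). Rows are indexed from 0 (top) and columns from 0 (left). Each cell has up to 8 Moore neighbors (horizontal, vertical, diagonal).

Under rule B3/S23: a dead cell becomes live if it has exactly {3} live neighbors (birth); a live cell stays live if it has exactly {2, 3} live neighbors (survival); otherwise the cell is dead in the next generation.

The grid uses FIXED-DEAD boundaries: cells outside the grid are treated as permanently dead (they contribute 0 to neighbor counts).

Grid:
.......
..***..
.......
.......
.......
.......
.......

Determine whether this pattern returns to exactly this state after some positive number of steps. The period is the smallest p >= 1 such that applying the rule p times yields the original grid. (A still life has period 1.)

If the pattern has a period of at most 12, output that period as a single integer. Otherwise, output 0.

Answer: 2

Derivation:
Simulating and comparing each generation to the original:
Gen 0 (original, given above): 3 live cells
Gen 1: 3 live cells, differs from original
Gen 2: 3 live cells, MATCHES original -> period = 2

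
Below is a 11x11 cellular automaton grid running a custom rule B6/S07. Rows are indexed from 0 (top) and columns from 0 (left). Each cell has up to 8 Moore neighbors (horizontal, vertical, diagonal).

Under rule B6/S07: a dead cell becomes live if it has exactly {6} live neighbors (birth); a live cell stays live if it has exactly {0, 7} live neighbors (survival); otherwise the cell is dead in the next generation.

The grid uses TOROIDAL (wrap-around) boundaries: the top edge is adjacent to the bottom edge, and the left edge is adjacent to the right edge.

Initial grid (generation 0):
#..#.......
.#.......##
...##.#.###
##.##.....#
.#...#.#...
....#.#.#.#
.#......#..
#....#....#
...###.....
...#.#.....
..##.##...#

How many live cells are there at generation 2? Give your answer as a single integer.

Simulating step by step:
Generation 0 (given above): 38 live cells
Generation 1: 3 live cells
...........
...........
#.....#....
...........
...........
..........#
...........
...........
...........
...........
...........
Generation 2: 3 live cells
...........
...........
#.....#....
...........
...........
..........#
...........
...........
...........
...........
...........
Population at generation 2: 3

Answer: 3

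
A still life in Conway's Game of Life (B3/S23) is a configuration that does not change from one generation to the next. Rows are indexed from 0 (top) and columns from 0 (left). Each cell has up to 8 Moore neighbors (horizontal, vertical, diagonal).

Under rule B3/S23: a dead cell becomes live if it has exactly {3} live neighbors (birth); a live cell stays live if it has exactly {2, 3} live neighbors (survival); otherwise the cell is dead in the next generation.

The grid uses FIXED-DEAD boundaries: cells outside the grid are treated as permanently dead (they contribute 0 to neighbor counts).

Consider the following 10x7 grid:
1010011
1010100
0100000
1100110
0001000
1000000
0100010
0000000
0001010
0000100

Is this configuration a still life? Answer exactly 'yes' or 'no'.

Answer: no

Derivation:
Compute generation 1 and compare to generation 0 (given above):
Generation 1:
0001010
1011010
0011110
1110100
1100100
0000000
0000000
0000100
0000100
0000100
Cell (0,0) differs: gen0=1 vs gen1=0 -> NOT a still life.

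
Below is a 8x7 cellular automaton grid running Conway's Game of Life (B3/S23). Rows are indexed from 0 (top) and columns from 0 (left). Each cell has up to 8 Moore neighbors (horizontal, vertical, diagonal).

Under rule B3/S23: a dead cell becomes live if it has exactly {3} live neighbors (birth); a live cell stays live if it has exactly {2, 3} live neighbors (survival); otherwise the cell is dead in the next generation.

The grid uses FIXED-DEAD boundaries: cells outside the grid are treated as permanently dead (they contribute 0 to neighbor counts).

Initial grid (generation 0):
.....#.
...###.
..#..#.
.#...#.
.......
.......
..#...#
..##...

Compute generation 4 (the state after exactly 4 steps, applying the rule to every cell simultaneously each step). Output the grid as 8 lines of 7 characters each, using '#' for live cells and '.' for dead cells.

Answer: ...##..
..#..#.
..##...
...#...
.......
.......
..##...
..##...

Derivation:
Simulating step by step:
Generation 0 (given above): 12 live cells
Generation 1: 12 live cells
.....#.
...#.##
..##.##
.......
.......
.......
..##...
..##...
Generation 2: 13 live cells
....###
..##...
..##.##
.......
.......
.......
..##...
..##...
Generation 3: 11 live cells
...###.
..#....
..###..
.......
.......
.......
..##...
..##...
Generation 4: 11 live cells
(generation 4 grid is the final answer)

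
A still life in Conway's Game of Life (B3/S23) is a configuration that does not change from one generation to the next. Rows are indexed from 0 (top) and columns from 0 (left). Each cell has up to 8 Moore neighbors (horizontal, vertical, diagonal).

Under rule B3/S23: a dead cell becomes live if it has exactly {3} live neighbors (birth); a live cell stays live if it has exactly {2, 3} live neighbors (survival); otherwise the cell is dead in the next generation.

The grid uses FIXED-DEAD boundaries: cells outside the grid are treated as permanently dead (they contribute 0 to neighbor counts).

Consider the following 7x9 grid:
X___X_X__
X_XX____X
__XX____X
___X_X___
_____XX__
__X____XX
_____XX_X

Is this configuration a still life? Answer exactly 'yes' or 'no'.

Compute generation 1 and compare to generation 0 (given above):
Generation 1:
_X_X_____
__X_X__X_
_X_______
__XX_XX__
____XXXX_
________X
______X_X
Cell (0,0) differs: gen0=1 vs gen1=0 -> NOT a still life.

Answer: no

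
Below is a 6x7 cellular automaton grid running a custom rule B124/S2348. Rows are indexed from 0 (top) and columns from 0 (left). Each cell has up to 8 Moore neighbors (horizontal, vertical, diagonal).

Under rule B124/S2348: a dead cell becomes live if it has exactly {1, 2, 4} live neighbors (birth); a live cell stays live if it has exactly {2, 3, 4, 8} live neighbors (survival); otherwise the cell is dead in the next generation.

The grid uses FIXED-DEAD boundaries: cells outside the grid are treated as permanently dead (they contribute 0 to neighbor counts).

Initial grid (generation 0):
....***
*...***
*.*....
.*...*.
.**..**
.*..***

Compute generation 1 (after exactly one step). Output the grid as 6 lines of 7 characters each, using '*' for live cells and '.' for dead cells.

Answer: **.**.*
..*.*.*
**.*.*.
.*****.
.****.*
**.****

Derivation:
Simulating step by step:
Generation 0 (given above): 19 live cells
Generation 1: 28 live cells
(generation 1 grid is the final answer)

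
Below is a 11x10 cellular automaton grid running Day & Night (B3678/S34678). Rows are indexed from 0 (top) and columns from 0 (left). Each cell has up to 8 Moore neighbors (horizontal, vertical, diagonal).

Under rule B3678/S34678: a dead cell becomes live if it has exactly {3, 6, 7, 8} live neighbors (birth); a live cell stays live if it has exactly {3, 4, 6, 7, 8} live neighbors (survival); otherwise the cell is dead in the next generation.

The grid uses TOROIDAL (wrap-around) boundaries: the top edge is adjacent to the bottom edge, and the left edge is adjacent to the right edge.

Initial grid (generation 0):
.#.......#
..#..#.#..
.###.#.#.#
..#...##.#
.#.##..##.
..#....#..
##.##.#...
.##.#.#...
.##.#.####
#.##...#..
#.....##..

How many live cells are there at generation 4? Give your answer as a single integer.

Simulating step by step:
Generation 0 (given above): 45 live cells
Generation 1: 47 live cells
#......##.
..###.....
#####.##..
.....####.
...#...##.
#.#..####.
.#.#...#..
...####.##
...#..###.
#.##.#....
#.#.....##
Generation 2: 52 live cells
..#.....#.
#.#.###.##
.##.#.###.
.#...#.###
....#.##..
.####.#.##
#..#..#...
...######.
...##.###.
..###.#...
#..#...##.
Generation 3: 60 live cells
#...###.##
..#..#####
.##.##.###
#.######..
.#..#.#.#.
#.###.#...
.#..####..
..##...###
...###.##.
..#.#.##.#
.#.##..#.#
Generation 4: 61 live cells
###.#..##.
.....#####
.###.#####
#.#..#....
##.#.##..#
..#####...
##.#####.#
..###.#...
....##..#.
#.##..###.
..####.###
Population at generation 4: 61

Answer: 61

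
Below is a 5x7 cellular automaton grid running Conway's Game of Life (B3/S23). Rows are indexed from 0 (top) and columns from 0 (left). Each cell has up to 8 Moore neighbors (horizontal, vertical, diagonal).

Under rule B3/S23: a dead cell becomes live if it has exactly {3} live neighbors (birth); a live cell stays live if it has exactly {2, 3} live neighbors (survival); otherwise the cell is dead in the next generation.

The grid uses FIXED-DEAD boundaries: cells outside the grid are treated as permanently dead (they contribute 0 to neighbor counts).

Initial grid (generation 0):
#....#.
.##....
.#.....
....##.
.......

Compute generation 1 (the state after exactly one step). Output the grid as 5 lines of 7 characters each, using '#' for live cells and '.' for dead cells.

Simulating step by step:
Generation 0 (given above): 7 live cells
Generation 1: 6 live cells
(generation 1 grid is the final answer)

Answer: .#.....
###....
.##....
.......
.......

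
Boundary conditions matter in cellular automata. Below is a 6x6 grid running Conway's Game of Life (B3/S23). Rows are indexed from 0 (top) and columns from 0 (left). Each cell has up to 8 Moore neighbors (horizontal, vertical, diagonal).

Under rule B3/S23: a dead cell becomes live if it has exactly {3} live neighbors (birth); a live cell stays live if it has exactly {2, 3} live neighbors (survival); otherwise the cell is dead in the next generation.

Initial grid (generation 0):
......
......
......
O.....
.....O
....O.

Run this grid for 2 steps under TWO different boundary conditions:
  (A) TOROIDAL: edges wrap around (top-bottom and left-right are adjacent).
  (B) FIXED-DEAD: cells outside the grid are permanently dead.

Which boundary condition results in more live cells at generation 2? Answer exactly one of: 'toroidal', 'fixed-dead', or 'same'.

Under TOROIDAL boundary, generation 2:
......
......
......
......
......
......
Population = 0

Under FIXED-DEAD boundary, generation 2:
......
......
......
......
......
......
Population = 0

Comparison: toroidal=0, fixed-dead=0 -> same

Answer: same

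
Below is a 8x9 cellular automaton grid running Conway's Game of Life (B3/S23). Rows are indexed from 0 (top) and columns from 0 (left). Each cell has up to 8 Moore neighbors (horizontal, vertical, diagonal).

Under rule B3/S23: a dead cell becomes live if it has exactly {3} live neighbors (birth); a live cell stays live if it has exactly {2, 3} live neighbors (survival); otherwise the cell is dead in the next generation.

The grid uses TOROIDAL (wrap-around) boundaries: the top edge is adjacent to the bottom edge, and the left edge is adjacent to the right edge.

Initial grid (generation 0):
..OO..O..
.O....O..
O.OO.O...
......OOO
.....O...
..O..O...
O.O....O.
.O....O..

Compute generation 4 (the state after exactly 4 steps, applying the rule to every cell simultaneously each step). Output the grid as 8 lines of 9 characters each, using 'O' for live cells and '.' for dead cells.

Simulating step by step:
Generation 0 (given above): 20 live cells
Generation 1: 29 live cells
.OO..OOO.
.O..OOO..
OOO..O..O
....OOOOO
.....O.O.
.O....O..
..O...O..
.O.O..OO.
Generation 2: 23 live cells
OO.O.....
...OO...O
.OOO....O
.O..O....
....O...O
.....OOO.
.OO..OO..
.O.O.....
Generation 3: 20 live cells
OO.O.....
....O...O
.O.......
.O..O....
....O.OO.
....O..O.
.OO.OO.O.
...OO....
Generation 4: 19 live cells
(generation 4 grid is the final answer)

Answer: O.OO.....
.OO......
O........
.....O...
...OO.OO.
....O..OO
..O..OO..
O....O...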